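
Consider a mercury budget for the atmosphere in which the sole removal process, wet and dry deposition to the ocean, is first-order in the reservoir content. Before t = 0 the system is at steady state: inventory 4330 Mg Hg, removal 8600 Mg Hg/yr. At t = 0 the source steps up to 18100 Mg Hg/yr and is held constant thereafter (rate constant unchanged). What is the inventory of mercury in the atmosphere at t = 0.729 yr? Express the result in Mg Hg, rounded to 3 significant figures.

The sink rate constant is k = F₀/M₀ = 8600/4330 = 1.986 yr⁻¹.
Solving dM/dt = F₁ − kM with M(0) = M₀ gives M(t) = F₁/k + (M₀ − F₁/k)·e^(−kt).
F₁/k = 18100/1.986 = 9113.1 Mg Hg; kt = 1.986 × 0.729 = 1.448, e^(−kt) = 0.2351.
M(0.729) = 9113.1 + (4330 − 9113.1) × 0.2351 = 9113.1 − 1124 = 7988.8 Mg Hg.

7990 Mg Hg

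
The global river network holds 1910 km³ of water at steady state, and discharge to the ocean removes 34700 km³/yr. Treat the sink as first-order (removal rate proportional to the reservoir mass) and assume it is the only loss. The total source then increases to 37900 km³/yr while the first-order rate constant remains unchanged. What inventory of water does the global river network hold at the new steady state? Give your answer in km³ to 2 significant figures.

Rate constant k = F/M = 34700 / 1910 = 18.17 yr⁻¹.
At the new steady state, source = k·M_new ⇒ M_new = 37900 / 18.17 = 2086 km³.
(Equivalently M_new = M × F_new/F_old = 1910 × 37900/34700.)

2100 km³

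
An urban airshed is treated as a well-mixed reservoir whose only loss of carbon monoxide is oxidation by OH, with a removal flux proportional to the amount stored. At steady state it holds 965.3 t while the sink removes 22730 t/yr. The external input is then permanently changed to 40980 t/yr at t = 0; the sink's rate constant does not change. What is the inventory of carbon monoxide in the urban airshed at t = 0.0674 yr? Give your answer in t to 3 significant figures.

1580 t

The sink rate constant is k = F₀/M₀ = 22730/965.3 = 23.55 yr⁻¹.
Solving dM/dt = F₁ − kM with M(0) = M₀ gives M(t) = F₁/k + (M₀ − F₁/k)·e^(−kt).
F₁/k = 40980/23.55 = 1740.3 t; kt = 23.55 × 0.0674 = 1.587, e^(−kt) = 0.2045.
M(0.0674) = 1740.3 + (965.3 − 1740.3) × 0.2045 = 1740.3 − 158.5 = 1581.8 t.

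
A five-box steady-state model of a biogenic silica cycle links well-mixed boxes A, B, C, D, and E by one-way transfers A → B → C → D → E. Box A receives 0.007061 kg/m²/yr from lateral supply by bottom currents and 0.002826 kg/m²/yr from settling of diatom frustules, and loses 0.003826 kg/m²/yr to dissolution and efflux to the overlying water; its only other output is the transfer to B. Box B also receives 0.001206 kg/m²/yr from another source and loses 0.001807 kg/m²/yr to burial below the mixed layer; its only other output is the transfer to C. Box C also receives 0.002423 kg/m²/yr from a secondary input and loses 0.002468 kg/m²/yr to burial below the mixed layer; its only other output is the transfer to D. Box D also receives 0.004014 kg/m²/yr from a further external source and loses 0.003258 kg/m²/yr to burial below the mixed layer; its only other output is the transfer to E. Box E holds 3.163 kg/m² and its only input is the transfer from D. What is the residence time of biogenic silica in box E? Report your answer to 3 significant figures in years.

513 yr

Box A: F(A→B) = (0.007061 + 0.002826) − 0.003826 = 0.0060610 kg/m²/yr.
Box B: F(B→C) = (0.0060610 + 0.001206) − 0.001807 = 0.0054600 kg/m²/yr.
Box C: F(C→D) = (0.0054600 + 0.002423) − 0.002468 = 0.0054150 kg/m²/yr.
Box D: F(D→E) = (0.0054150 + 0.004014) − 0.003258 = 0.0061710 kg/m²/yr.
Box E throughput = its input = 0.0061710 kg/m²/yr; τ = 3.163 / 0.0061710 = 512.6 yr.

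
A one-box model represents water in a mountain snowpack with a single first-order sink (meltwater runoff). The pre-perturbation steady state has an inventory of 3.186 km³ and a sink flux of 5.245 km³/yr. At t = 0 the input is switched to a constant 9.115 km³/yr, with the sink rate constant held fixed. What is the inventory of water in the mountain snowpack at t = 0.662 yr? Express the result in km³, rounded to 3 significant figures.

τ = M₀/F₀ = 3.186/5.245 = 0.6074 yr; rate constant k = 1/τ.
New steady state M_∞ = F₁/k = F₁·τ = 9.115 × 0.6074 = 5.5368 km³.
M(t) = M_∞ + (M₀ − M_∞)·e^(−t/τ); t/τ = 0.662/0.6074 = 1.090, so e^(−t/τ) = 0.3363.
M(t) = 5.5368 − 2.351 × 0.3363 = 4.7463 km³.

4.75 km³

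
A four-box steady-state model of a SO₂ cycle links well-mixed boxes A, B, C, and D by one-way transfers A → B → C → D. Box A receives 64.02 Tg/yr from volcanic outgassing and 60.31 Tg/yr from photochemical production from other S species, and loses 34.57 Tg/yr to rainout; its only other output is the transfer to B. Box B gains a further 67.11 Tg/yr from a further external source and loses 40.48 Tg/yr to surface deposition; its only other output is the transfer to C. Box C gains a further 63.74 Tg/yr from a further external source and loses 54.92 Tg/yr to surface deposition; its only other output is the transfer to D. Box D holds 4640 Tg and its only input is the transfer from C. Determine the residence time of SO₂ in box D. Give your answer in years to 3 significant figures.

Box A: F(A→B) = (64.02 + 60.31) − 34.57 = 89.760 Tg/yr.
Box B: F(B→C) = (89.760 + 67.11) − 40.48 = 116.39 Tg/yr.
Box C: F(C→D) = (116.39 + 63.74) − 54.92 = 125.21 Tg/yr.
Box D throughput = its input = 125.21 Tg/yr; τ = 4640 / 125.21 = 37.06 yr.

37.1 yr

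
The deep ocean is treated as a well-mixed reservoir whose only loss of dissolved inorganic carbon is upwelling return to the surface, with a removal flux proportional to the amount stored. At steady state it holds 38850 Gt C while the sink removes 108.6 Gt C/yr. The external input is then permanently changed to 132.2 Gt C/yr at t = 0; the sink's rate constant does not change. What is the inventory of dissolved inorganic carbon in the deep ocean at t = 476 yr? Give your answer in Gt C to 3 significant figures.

Residence time τ = M₀/F₀ = 357.7 yr. The eventual steady state is M_∞ = M₀·(F₁/F₀) = 38850 × 132.2/108.6 = 47293 Gt C.
The anomaly ΔM(t) = M(t) − M_∞ decays as ΔM₀·e^(−t/τ) with ΔM₀ = 38850 − 47293 = −8443 Gt C.
At t = 476 yr, e^(−t/τ) = e^(−1.331) = 0.2643, so ΔM = −2232 Gt C and M = 47293 − 2232 = 45061 Gt C.

45100 Gt C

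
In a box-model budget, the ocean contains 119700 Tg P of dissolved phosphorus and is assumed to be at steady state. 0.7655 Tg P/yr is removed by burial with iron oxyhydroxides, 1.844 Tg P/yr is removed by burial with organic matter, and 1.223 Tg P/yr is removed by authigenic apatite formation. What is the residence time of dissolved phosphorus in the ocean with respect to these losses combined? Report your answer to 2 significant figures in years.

31000 yr

Total removal = 0.7655 + 1.844 + 1.223 = 3.8325 Tg P/yr.
τ = M / ΣF_out = 119700 / 3.8325 = 31230 yr.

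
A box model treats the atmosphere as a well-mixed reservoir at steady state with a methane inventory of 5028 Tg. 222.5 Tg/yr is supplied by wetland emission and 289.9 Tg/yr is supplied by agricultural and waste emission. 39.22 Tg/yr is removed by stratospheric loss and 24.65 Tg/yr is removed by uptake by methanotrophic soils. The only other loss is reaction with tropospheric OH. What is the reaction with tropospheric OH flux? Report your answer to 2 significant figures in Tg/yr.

450 Tg/yr

At steady state ΣF_in = ΣF_out.
ΣF_in = 222.5 + 289.9 = 512.40 Tg/yr.
Reaction with tropospheric OH flux = ΣF_in − (39.22 + 24.65) = 512.40 − 63.87 = 448.5 Tg/yr.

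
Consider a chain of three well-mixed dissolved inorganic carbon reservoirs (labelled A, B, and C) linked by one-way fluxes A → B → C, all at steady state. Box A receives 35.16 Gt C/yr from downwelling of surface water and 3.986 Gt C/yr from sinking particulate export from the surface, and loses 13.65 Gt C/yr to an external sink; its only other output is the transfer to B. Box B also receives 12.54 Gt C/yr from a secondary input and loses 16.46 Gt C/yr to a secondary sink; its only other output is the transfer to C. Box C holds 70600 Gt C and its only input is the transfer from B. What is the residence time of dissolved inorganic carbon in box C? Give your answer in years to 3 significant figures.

Box A: F(A→B) = (35.16 + 3.986) − 13.65 = 25.496 Gt C/yr.
Box B: F(B→C) = (25.496 + 12.54) − 16.46 = 21.576 Gt C/yr.
Box C throughput = its input = 21.576 Gt C/yr; τ = 70600 / 21.576 = 3272 yr.

3270 yr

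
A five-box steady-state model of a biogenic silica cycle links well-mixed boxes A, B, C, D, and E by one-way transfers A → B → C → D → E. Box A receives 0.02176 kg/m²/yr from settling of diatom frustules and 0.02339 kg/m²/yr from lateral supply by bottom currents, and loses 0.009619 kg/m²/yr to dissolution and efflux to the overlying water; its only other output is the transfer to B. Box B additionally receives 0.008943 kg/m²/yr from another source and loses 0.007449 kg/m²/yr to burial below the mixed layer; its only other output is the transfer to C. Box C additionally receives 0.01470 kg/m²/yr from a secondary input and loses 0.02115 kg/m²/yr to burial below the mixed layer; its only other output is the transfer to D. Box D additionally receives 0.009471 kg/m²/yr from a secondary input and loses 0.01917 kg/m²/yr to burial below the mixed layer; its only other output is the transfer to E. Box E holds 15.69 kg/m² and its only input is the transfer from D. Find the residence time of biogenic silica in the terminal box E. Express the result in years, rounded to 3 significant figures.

752 yr

Box A: F(A→B) = (0.02176 + 0.02339) − 0.009619 = 0.035531 kg/m²/yr.
Box B: F(B→C) = (0.035531 + 0.008943) − 0.007449 = 0.037025 kg/m²/yr.
Box C: F(C→D) = (0.037025 + 0.01470) − 0.02115 = 0.030575 kg/m²/yr.
Box D: F(D→E) = (0.030575 + 0.009471) − 0.01917 = 0.020876 kg/m²/yr.
Box E throughput = its input = 0.020876 kg/m²/yr; τ = 15.69 / 0.020876 = 751.6 yr.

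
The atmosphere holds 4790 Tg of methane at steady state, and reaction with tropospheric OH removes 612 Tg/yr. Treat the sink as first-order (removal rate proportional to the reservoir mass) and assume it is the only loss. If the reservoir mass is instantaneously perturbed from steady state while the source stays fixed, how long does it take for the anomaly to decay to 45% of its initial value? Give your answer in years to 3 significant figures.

For a linear reservoir the anomaly decays as exp(−t/τ) with τ = M/F = 4790/612 = 7.827 yr.
exp(−t/τ) = 0.45 ⇒ t = −τ ln(0.45) = 7.827 × 0.7985 = 6.250 yr.

6.25 yr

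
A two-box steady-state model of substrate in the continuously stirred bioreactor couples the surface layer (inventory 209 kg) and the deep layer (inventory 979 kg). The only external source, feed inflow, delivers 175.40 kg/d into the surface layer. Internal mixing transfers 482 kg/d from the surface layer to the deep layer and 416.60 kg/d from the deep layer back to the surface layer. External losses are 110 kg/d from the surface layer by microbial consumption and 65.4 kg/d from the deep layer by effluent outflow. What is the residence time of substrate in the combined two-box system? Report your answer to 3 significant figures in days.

6.77 d

For the system as a whole, the A↔B exchange is internal and contributes nothing to the throughput; only the external sinks remove mass.
M_total = 209 + 979 = 1188.0 kg.
ΣF_external_out = 110 + 65.4 = 175.40 kg/d.
τ = M_total / ΣF_ext = 1188.0 / 175.40 = 6.773 d.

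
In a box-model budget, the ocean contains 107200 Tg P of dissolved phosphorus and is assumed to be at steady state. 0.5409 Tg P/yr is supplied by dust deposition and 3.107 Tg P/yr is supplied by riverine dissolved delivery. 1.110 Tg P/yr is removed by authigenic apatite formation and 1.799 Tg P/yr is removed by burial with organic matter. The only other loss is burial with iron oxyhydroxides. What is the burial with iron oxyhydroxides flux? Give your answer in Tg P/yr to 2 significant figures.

0.74 Tg P/yr

At steady state ΣF_in = ΣF_out.
ΣF_in = 0.5409 + 3.107 = 3.6479 Tg P/yr.
Burial with iron oxyhydroxides flux = ΣF_in − (1.110 + 1.799) = 3.6479 − 2.909 = 0.7389 Tg P/yr.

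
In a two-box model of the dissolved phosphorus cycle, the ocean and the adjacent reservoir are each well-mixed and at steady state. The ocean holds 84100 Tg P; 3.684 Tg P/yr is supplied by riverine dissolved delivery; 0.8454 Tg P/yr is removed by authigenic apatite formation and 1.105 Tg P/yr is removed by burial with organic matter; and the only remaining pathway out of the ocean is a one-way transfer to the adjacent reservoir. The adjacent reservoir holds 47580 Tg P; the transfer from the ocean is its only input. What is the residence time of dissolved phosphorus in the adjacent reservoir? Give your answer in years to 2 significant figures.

Balance the ocean: ΣF_in = 3.6840 Tg P/yr.
Transfer to the adjacent reservoir = ΣF_in − (0.8454 + 1.105) = 1.7336 Tg P/yr.
At steady state the output of the adjacent reservoir equals its input, 1.7336 Tg P/yr.
τ = M / F = 47580 / 1.7336 = 27450 yr.

27000 yr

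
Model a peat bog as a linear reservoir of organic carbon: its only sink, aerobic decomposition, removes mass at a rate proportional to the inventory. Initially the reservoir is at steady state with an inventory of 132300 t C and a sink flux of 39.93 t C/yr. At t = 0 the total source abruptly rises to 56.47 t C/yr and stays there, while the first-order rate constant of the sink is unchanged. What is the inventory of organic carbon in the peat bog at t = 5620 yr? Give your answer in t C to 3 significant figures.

177000 t C

The sink rate constant is k = F₀/M₀ = 39.93/132300 = 0.0003018 yr⁻¹.
Solving dM/dt = F₁ − kM with M(0) = M₀ gives M(t) = F₁/k + (M₀ − F₁/k)·e^(−kt).
F₁/k = 56.47/0.0003018 = 187100 t C; kt = 0.0003018 × 5620 = 1.696, e^(−kt) = 0.1834.
M(5620) = 187100 + (132300 − 187100) × 0.1834 = 187100 − 10050 = 177050 t C.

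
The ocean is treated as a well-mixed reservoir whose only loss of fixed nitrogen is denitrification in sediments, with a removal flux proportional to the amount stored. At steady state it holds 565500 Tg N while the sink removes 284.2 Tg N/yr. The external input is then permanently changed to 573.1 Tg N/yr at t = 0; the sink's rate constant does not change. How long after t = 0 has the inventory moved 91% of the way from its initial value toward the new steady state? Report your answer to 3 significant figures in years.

τ = M₀/F₀ = 565500/284.2 = 1990 yr.
The remaining gap fraction is e^(−t/τ); 91% covered ⇒ e^(−t/τ) = 0.0900.
t = −τ ln(0.0900) = 1990 × 2.408 = 4791 yr.

4790 yr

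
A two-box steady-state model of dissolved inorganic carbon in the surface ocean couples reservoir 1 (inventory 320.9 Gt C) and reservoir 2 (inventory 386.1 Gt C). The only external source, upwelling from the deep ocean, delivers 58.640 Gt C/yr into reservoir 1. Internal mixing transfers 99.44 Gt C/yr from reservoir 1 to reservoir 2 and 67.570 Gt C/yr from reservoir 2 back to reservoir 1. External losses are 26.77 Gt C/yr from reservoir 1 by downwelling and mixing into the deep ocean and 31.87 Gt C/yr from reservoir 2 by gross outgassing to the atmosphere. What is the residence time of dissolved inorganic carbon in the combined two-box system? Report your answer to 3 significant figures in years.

12.1 yr

Treat the two boxes together as one reservoir: the mixing fluxes between them are internal recycling, so τ = ΣM / Σ(external losses).
M_total = 320.9 + 386.1 = 707.00 Gt C.
ΣF_external_out = 26.77 + 31.87 = 58.640 Gt C/yr.
τ = M_total / ΣF_ext = 707.00 / 58.640 = 12.06 yr.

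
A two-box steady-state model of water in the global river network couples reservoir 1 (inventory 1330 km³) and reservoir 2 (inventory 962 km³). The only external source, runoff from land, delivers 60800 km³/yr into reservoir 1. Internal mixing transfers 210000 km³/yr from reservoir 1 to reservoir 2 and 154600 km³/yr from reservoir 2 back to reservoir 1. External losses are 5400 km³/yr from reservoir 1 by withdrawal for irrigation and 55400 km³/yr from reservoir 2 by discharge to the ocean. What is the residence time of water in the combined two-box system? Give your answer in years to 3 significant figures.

0.0377 yr

For the system as a whole, the A↔B exchange is internal and contributes nothing to the throughput; only the external sinks remove mass.
M_total = 1330 + 962 = 2292.0 km³.
ΣF_external_out = 5400 + 55400 = 60800 km³/yr.
τ = M_total / ΣF_ext = 2292.0 / 60800 = 0.03770 yr.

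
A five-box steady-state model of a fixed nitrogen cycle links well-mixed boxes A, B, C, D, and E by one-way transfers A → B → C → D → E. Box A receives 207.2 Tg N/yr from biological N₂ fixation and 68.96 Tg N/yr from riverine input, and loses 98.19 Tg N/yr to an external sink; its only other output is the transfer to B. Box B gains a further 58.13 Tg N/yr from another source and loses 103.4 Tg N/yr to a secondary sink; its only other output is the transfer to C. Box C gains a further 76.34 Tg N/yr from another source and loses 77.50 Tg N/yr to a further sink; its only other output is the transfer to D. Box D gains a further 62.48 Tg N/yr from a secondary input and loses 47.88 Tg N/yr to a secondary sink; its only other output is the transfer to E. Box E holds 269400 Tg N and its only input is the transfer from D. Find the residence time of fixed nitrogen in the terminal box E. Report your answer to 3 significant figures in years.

1840 yr

Box A: F(A→B) = (207.2 + 68.96) − 98.19 = 177.97 Tg N/yr.
Box B: F(B→C) = (177.97 + 58.13) − 103.4 = 132.70 Tg N/yr.
Box C: F(C→D) = (132.70 + 76.34) − 77.50 = 131.54 Tg N/yr.
Box D: F(D→E) = (131.54 + 62.48) − 47.88 = 146.14 Tg N/yr.
Box E throughput = its input = 146.14 Tg N/yr; τ = 269400 / 146.14 = 1843 yr.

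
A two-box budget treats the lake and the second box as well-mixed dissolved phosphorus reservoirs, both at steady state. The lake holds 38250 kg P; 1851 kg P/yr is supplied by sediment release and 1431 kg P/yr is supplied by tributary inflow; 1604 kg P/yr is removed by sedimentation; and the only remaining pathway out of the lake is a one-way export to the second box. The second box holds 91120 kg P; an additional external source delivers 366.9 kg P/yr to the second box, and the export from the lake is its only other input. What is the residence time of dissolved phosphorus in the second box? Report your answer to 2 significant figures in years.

45 yr

Balance the lake: ΣF_in = 1851 + 1431 = 3282.0 kg P/yr.
Export to the second box = ΣF_in − (1604) = 1678.0 kg P/yr.
Total input to the second box = 1678.0 + 366.9 = 2044.9 kg P/yr; at steady state this equals its total output.
τ = M / F = 91120 / 2044.9 = 44.56 yr.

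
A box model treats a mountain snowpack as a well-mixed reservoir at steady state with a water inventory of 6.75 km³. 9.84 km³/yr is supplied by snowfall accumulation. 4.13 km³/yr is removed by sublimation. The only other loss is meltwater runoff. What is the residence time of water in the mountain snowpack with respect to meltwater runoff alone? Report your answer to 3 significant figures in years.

1.18 yr

At steady state ΣF_in = ΣF_out.
ΣF_in = 9.8400 km³/yr.
Meltwater runoff flux = ΣF_in − (4.13) = 9.8400 − 4.130 = 5.710 km³/yr.
τ = M / F = 6.75 / 5.710 = 1.182 yr.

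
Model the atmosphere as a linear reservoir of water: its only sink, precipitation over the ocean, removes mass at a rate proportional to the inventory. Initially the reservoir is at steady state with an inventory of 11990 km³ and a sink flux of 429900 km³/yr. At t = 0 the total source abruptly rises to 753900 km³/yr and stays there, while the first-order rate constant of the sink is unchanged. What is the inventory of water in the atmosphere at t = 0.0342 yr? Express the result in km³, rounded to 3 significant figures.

τ = M₀/F₀ = 11990/429900 = 0.02789 yr; rate constant k = 1/τ.
New steady state M_∞ = F₁/k = F₁·τ = 753900 × 0.02789 = 21026 km³.
M(t) = M_∞ + (M₀ − M_∞)·e^(−t/τ); t/τ = 0.0342/0.02789 = 1.226, so e^(−t/τ) = 0.2934.
M(t) = 21026 − 9036 × 0.2934 = 18375 km³.

18400 km³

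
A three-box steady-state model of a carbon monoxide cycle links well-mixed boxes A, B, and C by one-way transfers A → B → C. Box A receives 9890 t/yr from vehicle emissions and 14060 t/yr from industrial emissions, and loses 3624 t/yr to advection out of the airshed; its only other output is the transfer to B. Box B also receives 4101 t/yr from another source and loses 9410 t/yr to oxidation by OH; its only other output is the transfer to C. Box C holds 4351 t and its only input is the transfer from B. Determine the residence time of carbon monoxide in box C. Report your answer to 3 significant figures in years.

Box A: F(A→B) = (9890 + 14060) − 3624 = 20326 t/yr.
Box B: F(B→C) = (20326 + 4101) − 9410 = 15017 t/yr.
Box C throughput = its input = 15017 t/yr; τ = 4351 / 15017 = 0.2897 yr.

0.290 yr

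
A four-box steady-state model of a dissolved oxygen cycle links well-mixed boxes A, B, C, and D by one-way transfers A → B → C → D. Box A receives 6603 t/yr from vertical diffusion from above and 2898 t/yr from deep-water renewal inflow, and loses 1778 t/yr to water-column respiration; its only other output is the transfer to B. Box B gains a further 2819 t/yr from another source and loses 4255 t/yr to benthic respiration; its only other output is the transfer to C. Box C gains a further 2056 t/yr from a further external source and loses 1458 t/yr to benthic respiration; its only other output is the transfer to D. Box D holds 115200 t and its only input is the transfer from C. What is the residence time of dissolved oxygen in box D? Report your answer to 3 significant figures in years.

Box A: F(A→B) = (6603 + 2898) − 1778 = 7723.0 t/yr.
Box B: F(B→C) = (7723.0 + 2819) − 4255 = 6287.0 t/yr.
Box C: F(C→D) = (6287.0 + 2056) − 1458 = 6885.0 t/yr.
Box D throughput = its input = 6885.0 t/yr; τ = 115200 / 6885.0 = 16.73 yr.

16.7 yr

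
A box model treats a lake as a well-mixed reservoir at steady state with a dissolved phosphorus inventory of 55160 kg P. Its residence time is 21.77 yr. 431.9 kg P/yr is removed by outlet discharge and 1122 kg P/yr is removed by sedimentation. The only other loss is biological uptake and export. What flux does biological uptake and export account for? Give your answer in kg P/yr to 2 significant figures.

Total removal F = M/τ = 55160 / 21.77 = 2534 kg P/yr.
Biological uptake and export = F − (431.9 + 1122) = 2534 − 1554 = 979.9 kg P/yr.

980 kg P/yr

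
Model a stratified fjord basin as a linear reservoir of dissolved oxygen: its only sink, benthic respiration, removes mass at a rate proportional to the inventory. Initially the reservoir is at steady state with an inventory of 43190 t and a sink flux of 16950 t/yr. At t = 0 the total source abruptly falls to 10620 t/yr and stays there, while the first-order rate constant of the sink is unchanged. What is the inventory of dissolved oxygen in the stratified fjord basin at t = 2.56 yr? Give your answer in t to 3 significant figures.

33000 t

τ = M₀/F₀ = 43190/16950 = 2.548 yr; rate constant k = 1/τ.
New steady state M_∞ = F₁/k = F₁·τ = 10620 × 2.548 = 27061 t.
M(t) = M_∞ + (M₀ − M_∞)·e^(−t/τ); t/τ = 2.56/2.548 = 1.005, so e^(−t/τ) = 0.3662.
M(t) = 27061 + 16130 × 0.3662 = 32967 t.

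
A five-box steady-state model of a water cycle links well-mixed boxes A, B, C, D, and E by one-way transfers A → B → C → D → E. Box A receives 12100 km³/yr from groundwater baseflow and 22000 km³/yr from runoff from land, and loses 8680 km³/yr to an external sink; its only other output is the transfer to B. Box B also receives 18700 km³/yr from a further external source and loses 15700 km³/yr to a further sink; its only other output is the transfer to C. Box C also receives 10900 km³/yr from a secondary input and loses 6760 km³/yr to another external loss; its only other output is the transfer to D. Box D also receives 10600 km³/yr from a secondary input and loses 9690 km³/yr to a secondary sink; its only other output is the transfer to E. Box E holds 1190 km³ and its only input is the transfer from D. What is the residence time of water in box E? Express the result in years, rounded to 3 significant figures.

0.0356 yr

Box A: F(A→B) = (12100 + 22000) − 8680 = 25420 km³/yr.
Box B: F(B→C) = (25420 + 18700) − 15700 = 28420 km³/yr.
Box C: F(C→D) = (28420 + 10900) − 6760 = 32560 km³/yr.
Box D: F(D→E) = (32560 + 10600) − 9690 = 33470 km³/yr.
Box E throughput = its input = 33470 km³/yr; τ = 1190 / 33470 = 0.03555 yr.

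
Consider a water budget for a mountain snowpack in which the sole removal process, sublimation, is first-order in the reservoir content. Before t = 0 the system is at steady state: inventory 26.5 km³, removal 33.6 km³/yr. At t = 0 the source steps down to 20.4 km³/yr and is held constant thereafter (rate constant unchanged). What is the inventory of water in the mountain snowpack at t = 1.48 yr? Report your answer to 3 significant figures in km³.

17.7 km³

τ = M₀/F₀ = 26.5/33.6 = 0.7887 yr; rate constant k = 1/τ.
New steady state M_∞ = F₁/k = F₁·τ = 20.4 × 0.7887 = 16.089 km³.
M(t) = M_∞ + (M₀ − M_∞)·e^(−t/τ); t/τ = 1.48/0.7887 = 1.877, so e^(−t/τ) = 0.1531.
M(t) = 16.089 + 10.41 × 0.1531 = 17.683 km³.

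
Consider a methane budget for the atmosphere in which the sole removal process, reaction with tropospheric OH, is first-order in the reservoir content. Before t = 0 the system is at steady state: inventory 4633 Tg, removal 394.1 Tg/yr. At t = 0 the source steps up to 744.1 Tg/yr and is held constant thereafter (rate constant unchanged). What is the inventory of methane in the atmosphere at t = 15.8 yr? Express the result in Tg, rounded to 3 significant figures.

Residence time τ = M₀/F₀ = 11.76 yr. The eventual steady state is M_∞ = M₀·(F₁/F₀) = 4633 × 744.1/394.1 = 8747.6 Tg.
The anomaly ΔM(t) = M(t) − M_∞ decays as ΔM₀·e^(−t/τ) with ΔM₀ = 4633 − 8747.6 = −4115 Tg.
At t = 15.8 yr, e^(−t/τ) = e^(−1.344) = 0.2608, so ΔM = −1073 Tg and M = 8747.6 − 1073 = 7674.5 Tg.

7670 Tg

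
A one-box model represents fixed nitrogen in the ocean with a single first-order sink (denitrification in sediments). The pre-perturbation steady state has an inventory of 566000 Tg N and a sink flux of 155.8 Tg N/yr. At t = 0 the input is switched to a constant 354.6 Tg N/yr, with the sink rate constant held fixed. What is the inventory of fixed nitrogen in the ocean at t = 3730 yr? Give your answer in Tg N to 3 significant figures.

1.03×10^6 Tg N

The sink rate constant is k = F₀/M₀ = 155.8/566000 = 0.0002753 yr⁻¹.
Solving dM/dt = F₁ − kM with M(0) = M₀ gives M(t) = F₁/k + (M₀ − F₁/k)·e^(−kt).
F₁/k = 354.6/0.0002753 = 1.2882×10^6 Tg N; kt = 0.0002753 × 3730 = 1.027, e^(−kt) = 0.3582.
M(3730) = 1.2882×10^6 + (566000 − 1.2882×10^6) × 0.3582 = 1.2882×10^6 − 258700 = 1.0295×10^6 Tg N.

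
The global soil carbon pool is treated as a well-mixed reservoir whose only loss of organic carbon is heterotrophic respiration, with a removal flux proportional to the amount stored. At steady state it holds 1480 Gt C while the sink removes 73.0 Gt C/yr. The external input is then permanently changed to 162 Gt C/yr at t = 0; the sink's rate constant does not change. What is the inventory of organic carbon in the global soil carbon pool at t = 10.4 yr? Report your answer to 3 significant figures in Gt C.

Residence time τ = M₀/F₀ = 20.27 yr. The eventual steady state is M_∞ = M₀·(F₁/F₀) = 1480 × 162/73.0 = 3284.4 Gt C.
The anomaly ΔM(t) = M(t) − M_∞ decays as ΔM₀·e^(−t/τ) with ΔM₀ = 1480 − 3284.4 = −1804 Gt C.
At t = 10.4 yr, e^(−t/τ) = e^(−0.5130) = 0.5987, so ΔM = −1080 Gt C and M = 3284.4 − 1080 = 2204.1 Gt C.

2200 Gt C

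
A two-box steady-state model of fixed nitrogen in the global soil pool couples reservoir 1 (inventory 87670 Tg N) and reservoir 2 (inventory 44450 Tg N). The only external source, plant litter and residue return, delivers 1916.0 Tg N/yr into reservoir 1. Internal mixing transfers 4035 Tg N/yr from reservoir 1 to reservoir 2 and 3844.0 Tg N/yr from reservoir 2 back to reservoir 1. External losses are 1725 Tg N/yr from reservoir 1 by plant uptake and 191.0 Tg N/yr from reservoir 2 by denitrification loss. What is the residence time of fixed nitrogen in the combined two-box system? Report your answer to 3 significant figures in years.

Residence time in the combined system uses the total inventory and the total *external* removal — internal exchanges between the two boxes cancel.
M_total = 87670 + 44450 = 132120 Tg N.
ΣF_external_out = 1725 + 191.0 = 1916.0 Tg N/yr.
τ = M_total / ΣF_ext = 132120 / 1916.0 = 68.96 yr.

69.0 yr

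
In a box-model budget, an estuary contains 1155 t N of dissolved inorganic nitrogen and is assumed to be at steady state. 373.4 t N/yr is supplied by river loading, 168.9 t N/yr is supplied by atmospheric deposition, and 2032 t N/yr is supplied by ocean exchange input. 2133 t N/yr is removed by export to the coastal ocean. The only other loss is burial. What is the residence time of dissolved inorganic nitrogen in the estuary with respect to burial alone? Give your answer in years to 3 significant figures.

At steady state ΣF_in = ΣF_out.
ΣF_in = 373.4 + 168.9 + 2032 = 2574.3 t N/yr.
Burial flux = ΣF_in − (2133) = 2574.3 − 2133 = 441.3 t N/yr.
τ = M / F = 1155 / 441.3 = 2.617 yr.

2.62 yr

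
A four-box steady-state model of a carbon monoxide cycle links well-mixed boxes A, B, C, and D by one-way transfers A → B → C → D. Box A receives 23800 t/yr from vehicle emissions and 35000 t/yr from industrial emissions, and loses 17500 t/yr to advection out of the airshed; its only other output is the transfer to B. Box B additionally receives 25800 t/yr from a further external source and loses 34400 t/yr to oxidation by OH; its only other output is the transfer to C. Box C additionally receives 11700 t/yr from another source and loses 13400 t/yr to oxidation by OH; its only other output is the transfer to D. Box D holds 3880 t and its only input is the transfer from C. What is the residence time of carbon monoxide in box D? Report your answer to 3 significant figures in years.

0.125 yr

Box A: F(A→B) = (23800 + 35000) − 17500 = 41300 t/yr.
Box B: F(B→C) = (41300 + 25800) − 34400 = 32700 t/yr.
Box C: F(C→D) = (32700 + 11700) − 13400 = 31000 t/yr.
Box D throughput = its input = 31000 t/yr; τ = 3880 / 31000 = 0.1252 yr.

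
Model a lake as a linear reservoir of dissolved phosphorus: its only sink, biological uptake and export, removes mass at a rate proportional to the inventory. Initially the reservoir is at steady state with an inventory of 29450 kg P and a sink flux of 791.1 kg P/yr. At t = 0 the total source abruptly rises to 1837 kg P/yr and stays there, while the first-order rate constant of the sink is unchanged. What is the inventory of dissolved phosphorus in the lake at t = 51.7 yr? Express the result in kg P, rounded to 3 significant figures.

Residence time τ = M₀/F₀ = 37.23 yr. The eventual steady state is M_∞ = M₀·(F₁/F₀) = 29450 × 1837/791.1 = 68385 kg P.
The anomaly ΔM(t) = M(t) − M_∞ decays as ΔM₀·e^(−t/τ) with ΔM₀ = 29450 − 68385 = −38940 kg P.
At t = 51.7 yr, e^(−t/τ) = e^(−1.389) = 0.2494, so ΔM = −9710 kg P and M = 68385 − 9710 = 58676 kg P.

58700 kg P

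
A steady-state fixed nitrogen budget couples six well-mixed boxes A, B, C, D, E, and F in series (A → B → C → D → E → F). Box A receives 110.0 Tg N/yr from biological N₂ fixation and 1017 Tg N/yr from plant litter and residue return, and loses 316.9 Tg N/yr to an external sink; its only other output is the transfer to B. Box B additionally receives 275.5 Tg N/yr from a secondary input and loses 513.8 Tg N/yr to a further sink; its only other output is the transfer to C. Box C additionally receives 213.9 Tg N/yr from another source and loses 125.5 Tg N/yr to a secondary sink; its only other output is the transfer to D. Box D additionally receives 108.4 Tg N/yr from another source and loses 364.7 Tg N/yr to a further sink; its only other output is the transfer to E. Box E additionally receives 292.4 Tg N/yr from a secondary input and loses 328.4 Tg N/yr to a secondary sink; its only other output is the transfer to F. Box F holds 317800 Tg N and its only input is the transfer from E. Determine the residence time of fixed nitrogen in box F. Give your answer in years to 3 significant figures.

Box A: F(A→B) = (110.0 + 1017) − 316.9 = 810.10 Tg N/yr.
Box B: F(B→C) = (810.10 + 275.5) − 513.8 = 571.80 Tg N/yr.
Box C: F(C→D) = (571.80 + 213.9) − 125.5 = 660.20 Tg N/yr.
Box D: F(D→E) = (660.20 + 108.4) − 364.7 = 403.90 Tg N/yr.
Box E: F(E→F) = (403.90 + 292.4) − 328.4 = 367.90 Tg N/yr.
Box F throughput = its input = 367.90 Tg N/yr; τ = 317800 / 367.90 = 863.8 yr.

864 yr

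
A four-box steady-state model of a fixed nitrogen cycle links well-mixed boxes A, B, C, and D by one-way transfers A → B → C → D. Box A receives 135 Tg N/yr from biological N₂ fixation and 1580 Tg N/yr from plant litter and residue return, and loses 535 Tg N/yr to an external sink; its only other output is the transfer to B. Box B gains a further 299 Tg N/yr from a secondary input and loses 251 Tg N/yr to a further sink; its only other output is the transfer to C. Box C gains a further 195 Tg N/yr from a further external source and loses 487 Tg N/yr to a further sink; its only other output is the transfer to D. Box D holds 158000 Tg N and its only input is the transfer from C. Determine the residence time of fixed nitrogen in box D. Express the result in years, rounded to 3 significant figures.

Box A: F(A→B) = (135 + 1580) − 535 = 1180.0 Tg N/yr.
Box B: F(B→C) = (1180.0 + 299) − 251 = 1228.0 Tg N/yr.
Box C: F(C→D) = (1228.0 + 195) − 487 = 936.00 Tg N/yr.
Box D throughput = its input = 936.00 Tg N/yr; τ = 158000 / 936.00 = 168.8 yr.

169 yr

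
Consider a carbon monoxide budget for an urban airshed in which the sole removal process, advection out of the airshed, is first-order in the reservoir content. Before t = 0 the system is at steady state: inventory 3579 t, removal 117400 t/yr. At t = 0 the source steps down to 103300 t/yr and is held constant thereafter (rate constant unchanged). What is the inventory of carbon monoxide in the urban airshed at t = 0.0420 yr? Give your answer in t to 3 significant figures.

τ = M₀/F₀ = 3579/117400 = 0.03049 yr; rate constant k = 1/τ.
New steady state M_∞ = F₁/k = F₁·τ = 103300 × 0.03049 = 3149.2 t.
M(t) = M_∞ + (M₀ − M_∞)·e^(−t/τ); t/τ = 0.0420/0.03049 = 1.378, so e^(−t/τ) = 0.2522.
M(t) = 3149.2 + 429.8 × 0.2522 = 3257.5 t.

3260 t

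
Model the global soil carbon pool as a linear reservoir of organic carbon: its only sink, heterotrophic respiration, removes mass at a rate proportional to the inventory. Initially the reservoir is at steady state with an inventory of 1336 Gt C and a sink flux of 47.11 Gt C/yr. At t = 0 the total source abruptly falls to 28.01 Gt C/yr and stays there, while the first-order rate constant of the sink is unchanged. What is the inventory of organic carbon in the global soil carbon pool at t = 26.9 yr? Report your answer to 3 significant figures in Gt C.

Residence time τ = M₀/F₀ = 28.36 yr. The eventual steady state is M_∞ = M₀·(F₁/F₀) = 1336 × 28.01/47.11 = 794.34 Gt C.
The anomaly ΔM(t) = M(t) − M_∞ decays as ΔM₀·e^(−t/τ) with ΔM₀ = 1336 − 794.34 = 541.7 Gt C.
At t = 26.9 yr, e^(−t/τ) = e^(−0.9485) = 0.3873, so ΔM = 209.8 Gt C and M = 794.34 + 209.8 = 1004.1 Gt C.

1000 Gt C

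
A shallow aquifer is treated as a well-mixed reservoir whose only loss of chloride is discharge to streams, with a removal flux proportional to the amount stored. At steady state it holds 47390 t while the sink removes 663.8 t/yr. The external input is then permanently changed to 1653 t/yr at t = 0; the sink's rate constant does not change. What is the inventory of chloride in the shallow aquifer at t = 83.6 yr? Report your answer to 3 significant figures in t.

96100 t

Residence time τ = M₀/F₀ = 71.39 yr. The eventual steady state is M_∞ = M₀·(F₁/F₀) = 47390 × 1653/663.8 = 118010 t.
The anomaly ΔM(t) = M(t) − M_∞ decays as ΔM₀·e^(−t/τ) with ΔM₀ = 47390 − 118010 = −70620 t.
At t = 83.6 yr, e^(−t/τ) = e^(−1.171) = 0.3101, so ΔM = −21900 t and M = 118010 − 21900 = 96114 t.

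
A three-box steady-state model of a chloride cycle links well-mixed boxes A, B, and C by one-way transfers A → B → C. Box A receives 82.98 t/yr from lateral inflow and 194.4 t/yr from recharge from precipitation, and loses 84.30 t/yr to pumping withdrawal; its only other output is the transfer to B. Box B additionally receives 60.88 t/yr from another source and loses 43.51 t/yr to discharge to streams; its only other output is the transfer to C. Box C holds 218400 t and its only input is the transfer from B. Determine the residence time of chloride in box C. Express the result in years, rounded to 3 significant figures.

Box A: F(A→B) = (82.98 + 194.4) − 84.30 = 193.08 t/yr.
Box B: F(B→C) = (193.08 + 60.88) − 43.51 = 210.45 t/yr.
Box C throughput = its input = 210.45 t/yr; τ = 218400 / 210.45 = 1038 yr.

1040 yr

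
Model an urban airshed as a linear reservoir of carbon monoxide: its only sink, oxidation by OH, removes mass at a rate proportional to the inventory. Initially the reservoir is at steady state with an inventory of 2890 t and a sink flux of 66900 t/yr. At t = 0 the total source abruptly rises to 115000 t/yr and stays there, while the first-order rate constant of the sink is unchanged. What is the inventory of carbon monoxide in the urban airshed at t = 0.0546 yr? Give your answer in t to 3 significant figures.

4380 t

τ = M₀/F₀ = 2890/66900 = 0.04320 yr; rate constant k = 1/τ.
New steady state M_∞ = F₁/k = F₁·τ = 115000 × 0.04320 = 4967.9 t.
M(t) = M_∞ + (M₀ − M_∞)·e^(−t/τ); t/τ = 0.0546/0.04320 = 1.264, so e^(−t/τ) = 0.2825.
M(t) = 4967.9 − 2078 × 0.2825 = 4380.8 t.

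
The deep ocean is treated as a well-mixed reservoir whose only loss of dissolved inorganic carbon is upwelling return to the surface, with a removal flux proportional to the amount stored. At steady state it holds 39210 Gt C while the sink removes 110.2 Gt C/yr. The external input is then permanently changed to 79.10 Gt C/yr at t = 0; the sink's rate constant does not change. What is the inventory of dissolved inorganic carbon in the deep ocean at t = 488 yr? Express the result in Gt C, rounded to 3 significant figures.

31000 Gt C

τ = M₀/F₀ = 39210/110.2 = 355.8 yr; rate constant k = 1/τ.
New steady state M_∞ = F₁/k = F₁·τ = 79.10 × 355.8 = 28144 Gt C.
M(t) = M_∞ + (M₀ − M_∞)·e^(−t/τ); t/τ = 488/355.8 = 1.372, so e^(−t/τ) = 0.2537.
M(t) = 28144 + 11070 × 0.2537 = 30952 Gt C.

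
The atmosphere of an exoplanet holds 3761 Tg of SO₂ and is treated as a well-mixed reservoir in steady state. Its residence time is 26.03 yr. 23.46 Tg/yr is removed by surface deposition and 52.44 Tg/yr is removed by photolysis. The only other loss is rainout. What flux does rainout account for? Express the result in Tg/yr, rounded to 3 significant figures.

68.6 Tg/yr

Total removal F = M/τ = 3761 / 26.03 = 144.5 Tg/yr.
Rainout = F − (23.46 + 52.44) = 144.5 − 75.90 = 68.59 Tg/yr.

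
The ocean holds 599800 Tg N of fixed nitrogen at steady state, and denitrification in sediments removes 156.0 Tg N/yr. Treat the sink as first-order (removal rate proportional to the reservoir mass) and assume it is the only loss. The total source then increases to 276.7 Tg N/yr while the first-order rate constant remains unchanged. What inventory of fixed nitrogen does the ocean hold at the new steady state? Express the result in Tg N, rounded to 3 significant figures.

Rate constant k = F/M = 156.0 / 599800 = 0.0002601 yr⁻¹.
At the new steady state, source = k·M_new ⇒ M_new = 276.7 / 0.0002601 = 1.064×10^6 Tg N.
(Equivalently M_new = M × F_new/F_old = 599800 × 276.7/156.0.)

1.06×10^6 Tg N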